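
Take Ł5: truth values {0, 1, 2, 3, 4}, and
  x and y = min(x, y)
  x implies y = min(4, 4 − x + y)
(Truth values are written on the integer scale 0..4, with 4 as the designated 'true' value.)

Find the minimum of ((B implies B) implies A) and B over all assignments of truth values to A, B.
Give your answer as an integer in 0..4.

Take A = 0, B = 0:
B implies B = 0 implies 0 = 4
(B implies B) implies A = 4 implies 0 = 0
((B implies B) implies A) and B = 0 and 0 = 0
No assignment yields a value below 0, so this is the minimum.

0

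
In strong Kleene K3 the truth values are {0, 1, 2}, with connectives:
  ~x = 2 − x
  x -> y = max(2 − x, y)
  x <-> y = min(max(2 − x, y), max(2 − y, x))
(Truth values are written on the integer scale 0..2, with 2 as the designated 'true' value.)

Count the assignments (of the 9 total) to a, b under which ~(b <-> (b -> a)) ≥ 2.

4

a = 0, b = 0 ↦ 2  ≥
a = 0, b = 1 ↦ 1  <
a = 0, b = 2 ↦ 2  ≥
a = 1, b = 0 ↦ 2  ≥
a = 1, b = 1 ↦ 1  <
a = 1, b = 2 ↦ 1  <
a = 2, b = 0 ↦ 2  ≥
a = 2, b = 1 ↦ 1  <
a = 2, b = 2 ↦ 0  <
So 4 of the 9 assignments meet the threshold.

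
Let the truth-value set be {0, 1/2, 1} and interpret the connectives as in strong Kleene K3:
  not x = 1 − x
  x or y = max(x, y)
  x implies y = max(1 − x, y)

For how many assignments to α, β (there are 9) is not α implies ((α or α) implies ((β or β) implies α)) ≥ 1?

7

α = 0, β = 0 ↦ 1  ≥
α = 0, β = 1/2 ↦ 1  ≥
α = 0, β = 1 ↦ 1  ≥
α = 1/2, β = 0 ↦ 1  ≥
α = 1/2, β = 1/2 ↦ 1/2  <
α = 1/2, β = 1 ↦ 1/2  <
α = 1, β = 0 ↦ 1  ≥
α = 1, β = 1/2 ↦ 1  ≥
α = 1, β = 1 ↦ 1  ≥
So 7 of the 9 assignments meet the threshold.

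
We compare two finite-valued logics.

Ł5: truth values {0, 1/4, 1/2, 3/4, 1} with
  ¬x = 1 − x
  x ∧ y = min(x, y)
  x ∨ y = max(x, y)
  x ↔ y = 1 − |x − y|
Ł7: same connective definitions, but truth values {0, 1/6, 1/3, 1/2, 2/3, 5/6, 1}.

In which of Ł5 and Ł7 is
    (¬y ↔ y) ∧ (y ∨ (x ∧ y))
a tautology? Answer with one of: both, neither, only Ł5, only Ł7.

In Ł5: at x = 0, y = 0 the value is 0 — not a tautology.
In Ł7: at x = 0, y = 0 the value is 0 — not a tautology.

neither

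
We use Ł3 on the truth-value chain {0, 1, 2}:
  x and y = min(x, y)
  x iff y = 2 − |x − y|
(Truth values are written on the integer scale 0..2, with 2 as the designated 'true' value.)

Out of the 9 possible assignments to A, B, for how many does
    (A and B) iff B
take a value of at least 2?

6

A = 0, B = 0 ↦ 2  ≥
A = 0, B = 1 ↦ 1  <
A = 0, B = 2 ↦ 0  <
A = 1, B = 0 ↦ 2  ≥
A = 1, B = 1 ↦ 2  ≥
A = 1, B = 2 ↦ 1  <
A = 2, B = 0 ↦ 2  ≥
A = 2, B = 1 ↦ 2  ≥
A = 2, B = 2 ↦ 2  ≥
So 6 of the 9 assignments meet the threshold.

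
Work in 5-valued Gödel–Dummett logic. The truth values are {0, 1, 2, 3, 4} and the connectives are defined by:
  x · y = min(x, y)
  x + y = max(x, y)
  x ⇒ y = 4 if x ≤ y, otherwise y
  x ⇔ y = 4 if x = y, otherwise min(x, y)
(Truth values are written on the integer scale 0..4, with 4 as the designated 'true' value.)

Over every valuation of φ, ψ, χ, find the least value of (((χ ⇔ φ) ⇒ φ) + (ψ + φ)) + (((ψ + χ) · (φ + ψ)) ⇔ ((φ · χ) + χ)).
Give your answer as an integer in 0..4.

Take φ = 0, ψ = 1, χ = 0:
χ ⇔ φ = 0 ⇔ 0 = 4
(χ ⇔ φ) ⇒ φ = 4 ⇒ 0 = 0
ψ + φ = 1 + 0 = 1
((χ ⇔ φ) ⇒ φ) + (ψ + φ) = 0 + 1 = 1
ψ + χ = 1 + 0 = 1
φ + ψ = 0 + 1 = 1
(ψ + χ) · (φ + ψ) = 1 · 1 = 1
φ · χ = 0 · 0 = 0
(φ · χ) + χ = 0 + 0 = 0
((ψ + χ) · (φ + ψ)) ⇔ ((φ · χ) + χ) = 1 ⇔ 0 = 0
(((χ ⇔ φ) ⇒ φ) + (ψ + φ)) + (((ψ + χ) · (φ + ψ)) ⇔ ((φ · χ) + χ)) = 1 + 0 = 1
No assignment yields a value below 1, so this is the minimum.

1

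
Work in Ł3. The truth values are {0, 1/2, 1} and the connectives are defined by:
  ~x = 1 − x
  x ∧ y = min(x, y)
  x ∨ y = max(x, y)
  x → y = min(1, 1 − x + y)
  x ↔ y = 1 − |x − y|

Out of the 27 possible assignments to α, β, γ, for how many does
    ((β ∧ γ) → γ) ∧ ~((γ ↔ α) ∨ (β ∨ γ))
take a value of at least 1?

value 1: 1 assignment (counts)
value 1/2: 7 assignments
value 0: 19 assignments
So 1 of the 27 assignments meets the threshold.

1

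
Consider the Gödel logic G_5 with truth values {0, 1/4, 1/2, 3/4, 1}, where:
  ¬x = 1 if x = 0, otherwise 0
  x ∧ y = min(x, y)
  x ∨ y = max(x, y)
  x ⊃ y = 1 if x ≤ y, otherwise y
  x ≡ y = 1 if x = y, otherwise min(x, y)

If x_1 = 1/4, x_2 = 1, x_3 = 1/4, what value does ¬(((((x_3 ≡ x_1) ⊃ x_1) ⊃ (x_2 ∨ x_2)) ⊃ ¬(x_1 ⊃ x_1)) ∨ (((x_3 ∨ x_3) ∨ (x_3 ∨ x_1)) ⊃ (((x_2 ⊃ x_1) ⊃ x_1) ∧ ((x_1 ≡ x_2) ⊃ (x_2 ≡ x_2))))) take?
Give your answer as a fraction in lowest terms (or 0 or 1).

x_3 ≡ x_1 = 1/4 ≡ 1/4 = 1
(x_3 ≡ x_1) ⊃ x_1 = 1 ⊃ 1/4 = 1/4
x_2 ∨ x_2 = 1 ∨ 1 = 1
((x_3 ≡ x_1) ⊃ x_1) ⊃ (x_2 ∨ x_2) = 1/4 ⊃ 1 = 1
x_1 ⊃ x_1 = 1/4 ⊃ 1/4 = 1
¬(x_1 ⊃ x_1) = ¬1 = 0
(((x_3 ≡ x_1) ⊃ x_1) ⊃ (x_2 ∨ x_2)) ⊃ ¬(x_1 ⊃ x_1) = 1 ⊃ 0 = 0
x_3 ∨ x_3 = 1/4 ∨ 1/4 = 1/4
x_3 ∨ x_1 = 1/4 ∨ 1/4 = 1/4
(x_3 ∨ x_3) ∨ (x_3 ∨ x_1) = 1/4 ∨ 1/4 = 1/4
x_2 ⊃ x_1 = 1 ⊃ 1/4 = 1/4
(x_2 ⊃ x_1) ⊃ x_1 = 1/4 ⊃ 1/4 = 1
x_1 ≡ x_2 = 1/4 ≡ 1 = 1/4
x_2 ≡ x_2 = 1 ≡ 1 = 1
(x_1 ≡ x_2) ⊃ (x_2 ≡ x_2) = 1/4 ⊃ 1 = 1
((x_2 ⊃ x_1) ⊃ x_1) ∧ ((x_1 ≡ x_2) ⊃ (x_2 ≡ x_2)) = 1 ∧ 1 = 1
((x_3 ∨ x_3) ∨ (x_3 ∨ x_1)) ⊃ (((x_2 ⊃ x_1) ⊃ x_1) ∧ ((x_1 ≡ x_2) ⊃ (x_2 ≡ x_2))) = 1/4 ⊃ 1 = 1
((((x_3 ≡ x_1) ⊃ x_1) ⊃ (x_2 ∨ x_2)) ⊃ ¬(x_1 ⊃ x_1)) ∨ (((x_3 ∨ x_3) ∨ (x_3 ∨ x_1)) ⊃ (((x_2 ⊃ x_1) ⊃ x_1) ∧ ((x_1 ≡ x_2) ⊃ (x_2 ≡ x_2)))) = 0 ∨ 1 = 1
¬(((((x_3 ≡ x_1) ⊃ x_1) ⊃ (x_2 ∨ x_2)) ⊃ ¬(x_1 ⊃ x_1)) ∨ (((x_3 ∨ x_3) ∨ (x_3 ∨ x_1)) ⊃ (((x_2 ⊃ x_1) ⊃ x_1) ∧ ((x_1 ≡ x_2) ⊃ (x_2 ≡ x_2))))) = ¬1 = 0

0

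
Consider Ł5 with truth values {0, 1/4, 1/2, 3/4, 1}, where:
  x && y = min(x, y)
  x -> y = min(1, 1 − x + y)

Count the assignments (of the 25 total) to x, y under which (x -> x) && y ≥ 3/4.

value 1: 5 assignments (counts)
value 3/4: 5 assignments (counts)
value 1/2: 5 assignments
value 1/4: 5 assignments
value 0: 5 assignments
So 10 of the 25 assignments meet the threshold.

10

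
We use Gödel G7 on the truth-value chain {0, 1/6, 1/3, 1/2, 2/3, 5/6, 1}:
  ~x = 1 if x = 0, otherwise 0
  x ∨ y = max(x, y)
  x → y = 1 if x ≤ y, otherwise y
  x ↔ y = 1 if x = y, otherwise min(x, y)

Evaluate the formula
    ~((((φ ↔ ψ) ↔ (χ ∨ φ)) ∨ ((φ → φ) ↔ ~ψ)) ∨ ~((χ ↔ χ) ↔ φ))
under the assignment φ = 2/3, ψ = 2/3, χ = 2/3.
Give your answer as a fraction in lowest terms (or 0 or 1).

0

φ ↔ ψ = 2/3 ↔ 2/3 = 1
χ ∨ φ = 2/3 ∨ 2/3 = 2/3
(φ ↔ ψ) ↔ (χ ∨ φ) = 1 ↔ 2/3 = 2/3
φ → φ = 2/3 → 2/3 = 1
~ψ = ~2/3 = 0
(φ → φ) ↔ ~ψ = 1 ↔ 0 = 0
((φ ↔ ψ) ↔ (χ ∨ φ)) ∨ ((φ → φ) ↔ ~ψ) = 2/3 ∨ 0 = 2/3
χ ↔ χ = 2/3 ↔ 2/3 = 1
(χ ↔ χ) ↔ φ = 1 ↔ 2/3 = 2/3
~((χ ↔ χ) ↔ φ) = ~2/3 = 0
(((φ ↔ ψ) ↔ (χ ∨ φ)) ∨ ((φ → φ) ↔ ~ψ)) ∨ ~((χ ↔ χ) ↔ φ) = 2/3 ∨ 0 = 2/3
~((((φ ↔ ψ) ↔ (χ ∨ φ)) ∨ ((φ → φ) ↔ ~ψ)) ∨ ~((χ ↔ χ) ↔ φ)) = ~2/3 = 0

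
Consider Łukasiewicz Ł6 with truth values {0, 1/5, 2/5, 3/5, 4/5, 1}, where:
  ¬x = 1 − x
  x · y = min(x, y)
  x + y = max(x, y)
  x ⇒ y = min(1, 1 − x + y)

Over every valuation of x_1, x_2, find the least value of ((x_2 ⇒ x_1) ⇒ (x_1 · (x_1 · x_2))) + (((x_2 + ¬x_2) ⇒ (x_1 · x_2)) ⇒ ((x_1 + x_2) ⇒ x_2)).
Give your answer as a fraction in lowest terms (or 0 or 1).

Take x_1 = 1, x_2 = 2/5:
x_2 ⇒ x_1 = 2/5 ⇒ 1 = 1
x_1 · x_2 = 1 · 2/5 = 2/5
x_1 · (x_1 · x_2) = 1 · 2/5 = 2/5
(x_2 ⇒ x_1) ⇒ (x_1 · (x_1 · x_2)) = 1 ⇒ 2/5 = 2/5
¬x_2 = ¬2/5 = 3/5
x_2 + ¬x_2 = 2/5 + 3/5 = 3/5
x_1 · x_2 = 1 · 2/5 = 2/5
(x_2 + ¬x_2) ⇒ (x_1 · x_2) = 3/5 ⇒ 2/5 = 4/5
x_1 + x_2 = 1 + 2/5 = 1
(x_1 + x_2) ⇒ x_2 = 1 ⇒ 2/5 = 2/5
((x_2 + ¬x_2) ⇒ (x_1 · x_2)) ⇒ ((x_1 + x_2) ⇒ x_2) = 4/5 ⇒ 2/5 = 3/5
((x_2 ⇒ x_1) ⇒ (x_1 · (x_1 · x_2))) + (((x_2 + ¬x_2) ⇒ (x_1 · x_2)) ⇒ ((x_1 + x_2) ⇒ x_2)) = 2/5 + 3/5 = 3/5
No assignment yields a value below 3/5, so this is the minimum.

3/5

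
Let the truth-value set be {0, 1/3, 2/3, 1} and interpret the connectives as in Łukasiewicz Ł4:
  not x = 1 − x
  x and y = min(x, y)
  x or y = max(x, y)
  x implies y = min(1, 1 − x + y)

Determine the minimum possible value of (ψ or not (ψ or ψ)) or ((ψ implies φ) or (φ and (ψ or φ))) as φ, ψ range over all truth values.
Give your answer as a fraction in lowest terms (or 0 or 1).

2/3

Take φ = 0, ψ = 1/3:
ψ or ψ = 1/3 or 1/3 = 1/3
not (ψ or ψ) = not 1/3 = 2/3
ψ or not (ψ or ψ) = 1/3 or 2/3 = 2/3
ψ implies φ = 1/3 implies 0 = 2/3
ψ or φ = 1/3 or 0 = 1/3
φ and (ψ or φ) = 0 and 1/3 = 0
(ψ implies φ) or (φ and (ψ or φ)) = 2/3 or 0 = 2/3
(ψ or not (ψ or ψ)) or ((ψ implies φ) or (φ and (ψ or φ))) = 2/3 or 2/3 = 2/3
No assignment yields a value below 2/3, so this is the minimum.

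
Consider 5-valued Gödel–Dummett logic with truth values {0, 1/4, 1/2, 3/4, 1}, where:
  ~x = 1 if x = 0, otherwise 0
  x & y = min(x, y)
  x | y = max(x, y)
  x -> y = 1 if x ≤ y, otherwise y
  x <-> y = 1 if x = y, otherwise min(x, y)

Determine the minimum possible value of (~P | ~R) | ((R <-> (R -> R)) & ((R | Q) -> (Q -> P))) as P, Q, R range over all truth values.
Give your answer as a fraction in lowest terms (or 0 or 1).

1/4

Take P = 1/4, Q = 0, R = 1/4:
~P = ~1/4 = 0
~R = ~1/4 = 0
~P | ~R = 0 | 0 = 0
R -> R = 1/4 -> 1/4 = 1
R <-> (R -> R) = 1/4 <-> 1 = 1/4
R | Q = 1/4 | 0 = 1/4
Q -> P = 0 -> 1/4 = 1
(R | Q) -> (Q -> P) = 1/4 -> 1 = 1
(R <-> (R -> R)) & ((R | Q) -> (Q -> P)) = 1/4 & 1 = 1/4
(~P | ~R) | ((R <-> (R -> R)) & ((R | Q) -> (Q -> P))) = 0 | 1/4 = 1/4
No assignment yields a value below 1/4, so this is the minimum.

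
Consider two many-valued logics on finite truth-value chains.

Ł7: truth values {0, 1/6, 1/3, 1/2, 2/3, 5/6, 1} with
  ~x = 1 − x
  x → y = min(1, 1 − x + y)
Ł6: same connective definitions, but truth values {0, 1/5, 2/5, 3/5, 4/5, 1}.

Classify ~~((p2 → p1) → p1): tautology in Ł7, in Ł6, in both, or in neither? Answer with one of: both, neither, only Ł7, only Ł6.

In Ł7: at p1 = 0, p2 = 0 the value is 0 — not a tautology.
In Ł6: at p1 = 0, p2 = 0 the value is 0 — not a tautology.

neither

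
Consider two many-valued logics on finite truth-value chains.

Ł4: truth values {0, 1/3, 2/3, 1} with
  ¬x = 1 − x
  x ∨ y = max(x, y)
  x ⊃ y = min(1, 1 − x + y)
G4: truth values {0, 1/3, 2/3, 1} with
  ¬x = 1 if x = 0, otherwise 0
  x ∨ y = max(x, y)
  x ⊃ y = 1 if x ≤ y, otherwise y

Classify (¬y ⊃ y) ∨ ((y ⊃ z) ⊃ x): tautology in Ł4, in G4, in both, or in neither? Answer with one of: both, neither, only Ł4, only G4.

neither

In Ł4: at x = 0, y = 0, z = 0 the value is 0 — not a tautology.
In G4: at x = 0, y = 0, z = 0 the value is 0 — not a tautology.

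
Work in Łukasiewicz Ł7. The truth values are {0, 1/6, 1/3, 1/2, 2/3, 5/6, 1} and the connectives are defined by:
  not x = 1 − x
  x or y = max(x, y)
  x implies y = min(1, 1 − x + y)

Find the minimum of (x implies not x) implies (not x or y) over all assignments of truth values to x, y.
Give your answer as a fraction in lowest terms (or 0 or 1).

1/2

Take x = 1/2, y = 0:
not x = not 1/2 = 1/2
x implies not x = 1/2 implies 1/2 = 1
not x = not 1/2 = 1/2
not x or y = 1/2 or 0 = 1/2
(x implies not x) implies (not x or y) = 1 implies 1/2 = 1/2
No assignment yields a value below 1/2, so this is the minimum.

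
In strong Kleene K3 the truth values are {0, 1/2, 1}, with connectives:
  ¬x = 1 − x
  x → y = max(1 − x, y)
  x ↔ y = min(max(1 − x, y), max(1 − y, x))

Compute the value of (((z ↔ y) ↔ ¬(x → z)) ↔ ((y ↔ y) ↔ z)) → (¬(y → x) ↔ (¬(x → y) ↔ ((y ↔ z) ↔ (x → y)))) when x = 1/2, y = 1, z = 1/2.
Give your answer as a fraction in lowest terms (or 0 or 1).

1/2

z ↔ y = 1/2 ↔ 1 = 1/2
x → z = 1/2 → 1/2 = 1/2
¬(x → z) = ¬1/2 = 1/2
(z ↔ y) ↔ ¬(x → z) = 1/2 ↔ 1/2 = 1/2
y ↔ y = 1 ↔ 1 = 1
(y ↔ y) ↔ z = 1 ↔ 1/2 = 1/2
((z ↔ y) ↔ ¬(x → z)) ↔ ((y ↔ y) ↔ z) = 1/2 ↔ 1/2 = 1/2
y → x = 1 → 1/2 = 1/2
¬(y → x) = ¬1/2 = 1/2
x → y = 1/2 → 1 = 1
¬(x → y) = ¬1 = 0
y ↔ z = 1 ↔ 1/2 = 1/2
x → y = 1/2 → 1 = 1
(y ↔ z) ↔ (x → y) = 1/2 ↔ 1 = 1/2
¬(x → y) ↔ ((y ↔ z) ↔ (x → y)) = 0 ↔ 1/2 = 1/2
¬(y → x) ↔ (¬(x → y) ↔ ((y ↔ z) ↔ (x → y))) = 1/2 ↔ 1/2 = 1/2
(((z ↔ y) ↔ ¬(x → z)) ↔ ((y ↔ y) ↔ z)) → (¬(y → x) ↔ (¬(x → y) ↔ ((y ↔ z) ↔ (x → y)))) = 1/2 → 1/2 = 1/2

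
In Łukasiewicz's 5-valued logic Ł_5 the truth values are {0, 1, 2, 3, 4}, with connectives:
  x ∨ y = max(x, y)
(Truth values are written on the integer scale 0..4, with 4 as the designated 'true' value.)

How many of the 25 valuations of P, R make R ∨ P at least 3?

value 4: 9 assignments (counts)
value 3: 7 assignments (counts)
value 2: 5 assignments
value 1: 3 assignments
value 0: 1 assignment
So 16 of the 25 assignments meet the threshold.

16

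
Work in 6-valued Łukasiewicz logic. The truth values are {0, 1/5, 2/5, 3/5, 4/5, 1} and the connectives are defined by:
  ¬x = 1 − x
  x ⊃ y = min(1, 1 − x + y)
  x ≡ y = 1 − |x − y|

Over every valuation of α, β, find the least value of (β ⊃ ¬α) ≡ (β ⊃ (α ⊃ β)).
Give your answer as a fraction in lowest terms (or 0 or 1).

Take α = 1, β = 1:
¬α = ¬1 = 0
β ⊃ ¬α = 1 ⊃ 0 = 0
α ⊃ β = 1 ⊃ 1 = 1
β ⊃ (α ⊃ β) = 1 ⊃ 1 = 1
(β ⊃ ¬α) ≡ (β ⊃ (α ⊃ β)) = 0 ≡ 1 = 0
No assignment yields a value below 0, so this is the minimum.

0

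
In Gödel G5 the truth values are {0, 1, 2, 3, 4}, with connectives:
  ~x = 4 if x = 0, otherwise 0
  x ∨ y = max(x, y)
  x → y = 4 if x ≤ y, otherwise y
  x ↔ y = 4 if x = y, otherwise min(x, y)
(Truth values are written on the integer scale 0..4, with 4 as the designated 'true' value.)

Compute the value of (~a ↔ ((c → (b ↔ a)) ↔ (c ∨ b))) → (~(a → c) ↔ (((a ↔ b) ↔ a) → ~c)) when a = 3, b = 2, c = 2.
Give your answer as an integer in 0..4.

4

~a = ~3 = 0
b ↔ a = 2 ↔ 3 = 2
c → (b ↔ a) = 2 → 2 = 4
c ∨ b = 2 ∨ 2 = 2
(c → (b ↔ a)) ↔ (c ∨ b) = 4 ↔ 2 = 2
~a ↔ ((c → (b ↔ a)) ↔ (c ∨ b)) = 0 ↔ 2 = 0
a → c = 3 → 2 = 2
~(a → c) = ~2 = 0
a ↔ b = 3 ↔ 2 = 2
(a ↔ b) ↔ a = 2 ↔ 3 = 2
~c = ~2 = 0
((a ↔ b) ↔ a) → ~c = 2 → 0 = 0
~(a → c) ↔ (((a ↔ b) ↔ a) → ~c) = 0 ↔ 0 = 4
(~a ↔ ((c → (b ↔ a)) ↔ (c ∨ b))) → (~(a → c) ↔ (((a ↔ b) ↔ a) → ~c)) = 0 → 4 = 4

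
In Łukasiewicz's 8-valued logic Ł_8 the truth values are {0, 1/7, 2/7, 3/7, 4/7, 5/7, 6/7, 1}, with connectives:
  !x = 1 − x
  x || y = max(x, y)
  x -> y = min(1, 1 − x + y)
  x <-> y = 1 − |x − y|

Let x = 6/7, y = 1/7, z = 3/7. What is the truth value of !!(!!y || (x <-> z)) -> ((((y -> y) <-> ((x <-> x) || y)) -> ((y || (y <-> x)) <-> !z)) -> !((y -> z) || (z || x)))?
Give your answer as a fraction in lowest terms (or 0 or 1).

!y = !1/7 = 6/7
!!y = !6/7 = 1/7
x <-> z = 6/7 <-> 3/7 = 4/7
!!y || (x <-> z) = 1/7 || 4/7 = 4/7
!(!!y || (x <-> z)) = !4/7 = 3/7
!!(!!y || (x <-> z)) = !3/7 = 4/7
y -> y = 1/7 -> 1/7 = 1
x <-> x = 6/7 <-> 6/7 = 1
(x <-> x) || y = 1 || 1/7 = 1
(y -> y) <-> ((x <-> x) || y) = 1 <-> 1 = 1
y <-> x = 1/7 <-> 6/7 = 2/7
y || (y <-> x) = 1/7 || 2/7 = 2/7
!z = !3/7 = 4/7
(y || (y <-> x)) <-> !z = 2/7 <-> 4/7 = 5/7
((y -> y) <-> ((x <-> x) || y)) -> ((y || (y <-> x)) <-> !z) = 1 -> 5/7 = 5/7
y -> z = 1/7 -> 3/7 = 1
z || x = 3/7 || 6/7 = 6/7
(y -> z) || (z || x) = 1 || 6/7 = 1
!((y -> z) || (z || x)) = !1 = 0
(((y -> y) <-> ((x <-> x) || y)) -> ((y || (y <-> x)) <-> !z)) -> !((y -> z) || (z || x)) = 5/7 -> 0 = 2/7
!!(!!y || (x <-> z)) -> ((((y -> y) <-> ((x <-> x) || y)) -> ((y || (y <-> x)) <-> !z)) -> !((y -> z) || (z || x))) = 4/7 -> 2/7 = 5/7

5/7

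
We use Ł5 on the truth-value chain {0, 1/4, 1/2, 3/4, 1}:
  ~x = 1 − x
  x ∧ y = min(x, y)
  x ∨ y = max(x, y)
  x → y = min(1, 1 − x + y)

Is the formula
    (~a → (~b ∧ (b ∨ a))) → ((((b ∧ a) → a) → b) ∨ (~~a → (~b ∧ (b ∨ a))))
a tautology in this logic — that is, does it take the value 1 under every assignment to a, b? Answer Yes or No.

Counterexample: take a = 3/4, b = 1/2.
~a = ~3/4 = 1/4
~b = ~1/2 = 1/2
b ∨ a = 1/2 ∨ 3/4 = 3/4
~b ∧ (b ∨ a) = 1/2 ∧ 3/4 = 1/2
~a → (~b ∧ (b ∨ a)) = 1/4 → 1/2 = 1
b ∧ a = 1/2 ∧ 3/4 = 1/2
(b ∧ a) → a = 1/2 → 3/4 = 1
((b ∧ a) → a) → b = 1 → 1/2 = 1/2
~a = ~3/4 = 1/4
~~a = ~1/4 = 3/4
~b = ~1/2 = 1/2
b ∨ a = 1/2 ∨ 3/4 = 3/4
~b ∧ (b ∨ a) = 1/2 ∧ 3/4 = 1/2
~~a → (~b ∧ (b ∨ a)) = 3/4 → 1/2 = 3/4
(((b ∧ a) → a) → b) ∨ (~~a → (~b ∧ (b ∨ a))) = 1/2 ∨ 3/4 = 3/4
(~a → (~b ∧ (b ∨ a))) → ((((b ∧ a) → a) → b) ∨ (~~a → (~b ∧ (b ∨ a)))) = 1 → 3/4 = 3/4
This gives 3/4 ≠ 1.

No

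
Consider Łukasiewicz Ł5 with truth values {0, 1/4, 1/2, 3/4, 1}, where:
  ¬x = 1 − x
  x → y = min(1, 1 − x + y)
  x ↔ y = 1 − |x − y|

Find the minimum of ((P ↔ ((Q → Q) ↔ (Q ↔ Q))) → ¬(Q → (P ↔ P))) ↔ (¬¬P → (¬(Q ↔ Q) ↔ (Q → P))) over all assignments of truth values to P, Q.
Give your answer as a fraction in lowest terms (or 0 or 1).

Take P = 1/2, Q = 1:
Q → Q = 1 → 1 = 1
Q ↔ Q = 1 ↔ 1 = 1
(Q → Q) ↔ (Q ↔ Q) = 1 ↔ 1 = 1
P ↔ ((Q → Q) ↔ (Q ↔ Q)) = 1/2 ↔ 1 = 1/2
P ↔ P = 1/2 ↔ 1/2 = 1
Q → (P ↔ P) = 1 → 1 = 1
¬(Q → (P ↔ P)) = ¬1 = 0
(P ↔ ((Q → Q) ↔ (Q ↔ Q))) → ¬(Q → (P ↔ P)) = 1/2 → 0 = 1/2
¬P = ¬1/2 = 1/2
¬¬P = ¬1/2 = 1/2
Q ↔ Q = 1 ↔ 1 = 1
¬(Q ↔ Q) = ¬1 = 0
Q → P = 1 → 1/2 = 1/2
¬(Q ↔ Q) ↔ (Q → P) = 0 ↔ 1/2 = 1/2
¬¬P → (¬(Q ↔ Q) ↔ (Q → P)) = 1/2 → 1/2 = 1
((P ↔ ((Q → Q) ↔ (Q ↔ Q))) → ¬(Q → (P ↔ P))) ↔ (¬¬P → (¬(Q ↔ Q) ↔ (Q → P))) = 1/2 ↔ 1 = 1/2
No assignment yields a value below 1/2, so this is the minimum.

1/2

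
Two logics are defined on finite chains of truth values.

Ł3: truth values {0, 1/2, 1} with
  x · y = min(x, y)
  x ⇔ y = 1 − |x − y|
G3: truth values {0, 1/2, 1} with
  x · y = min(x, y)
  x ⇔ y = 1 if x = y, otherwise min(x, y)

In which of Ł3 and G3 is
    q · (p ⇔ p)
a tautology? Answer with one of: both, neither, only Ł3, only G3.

In Ł3: at p = 0, q = 0 the value is 0 — not a tautology.
In G3: at p = 0, q = 0 the value is 0 — not a tautology.

neither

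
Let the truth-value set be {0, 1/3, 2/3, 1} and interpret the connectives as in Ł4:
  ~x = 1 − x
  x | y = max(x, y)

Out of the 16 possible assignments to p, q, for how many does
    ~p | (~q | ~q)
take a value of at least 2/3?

12

p = 0, q = 0 ↦ 1  ≥
p = 0, q = 1/3 ↦ 1  ≥
p = 0, q = 2/3 ↦ 1  ≥
p = 0, q = 1 ↦ 1  ≥
p = 1/3, q = 0 ↦ 1  ≥
p = 1/3, q = 1/3 ↦ 2/3  ≥
p = 1/3, q = 2/3 ↦ 2/3  ≥
p = 1/3, q = 1 ↦ 2/3  ≥
p = 2/3, q = 0 ↦ 1  ≥
p = 2/3, q = 1/3 ↦ 2/3  ≥
p = 2/3, q = 2/3 ↦ 1/3  <
p = 2/3, q = 1 ↦ 1/3  <
p = 1, q = 0 ↦ 1  ≥
p = 1, q = 1/3 ↦ 2/3  ≥
p = 1, q = 2/3 ↦ 1/3  <
p = 1, q = 1 ↦ 0  <
So 12 of the 16 assignments meet the threshold.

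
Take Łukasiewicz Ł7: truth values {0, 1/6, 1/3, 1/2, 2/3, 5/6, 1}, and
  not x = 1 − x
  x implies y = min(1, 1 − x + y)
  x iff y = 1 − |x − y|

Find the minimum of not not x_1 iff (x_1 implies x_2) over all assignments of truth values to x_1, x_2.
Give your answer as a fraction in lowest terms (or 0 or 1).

0

Take x_1 = 0, x_2 = 0:
not x_1 = not 0 = 1
not not x_1 = not 1 = 0
x_1 implies x_2 = 0 implies 0 = 1
not not x_1 iff (x_1 implies x_2) = 0 iff 1 = 0
No assignment yields a value below 0, so this is the minimum.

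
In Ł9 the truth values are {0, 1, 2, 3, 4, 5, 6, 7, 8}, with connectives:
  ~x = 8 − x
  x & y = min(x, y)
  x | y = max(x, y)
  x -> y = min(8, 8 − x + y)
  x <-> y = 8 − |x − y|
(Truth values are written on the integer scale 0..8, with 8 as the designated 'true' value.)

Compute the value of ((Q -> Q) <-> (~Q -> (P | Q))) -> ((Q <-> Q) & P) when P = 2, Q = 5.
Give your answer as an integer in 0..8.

Q -> Q = 5 -> 5 = 8
~Q = ~5 = 3
P | Q = 2 | 5 = 5
~Q -> (P | Q) = 3 -> 5 = 8
(Q -> Q) <-> (~Q -> (P | Q)) = 8 <-> 8 = 8
Q <-> Q = 5 <-> 5 = 8
(Q <-> Q) & P = 8 & 2 = 2
((Q -> Q) <-> (~Q -> (P | Q))) -> ((Q <-> Q) & P) = 8 -> 2 = 2

2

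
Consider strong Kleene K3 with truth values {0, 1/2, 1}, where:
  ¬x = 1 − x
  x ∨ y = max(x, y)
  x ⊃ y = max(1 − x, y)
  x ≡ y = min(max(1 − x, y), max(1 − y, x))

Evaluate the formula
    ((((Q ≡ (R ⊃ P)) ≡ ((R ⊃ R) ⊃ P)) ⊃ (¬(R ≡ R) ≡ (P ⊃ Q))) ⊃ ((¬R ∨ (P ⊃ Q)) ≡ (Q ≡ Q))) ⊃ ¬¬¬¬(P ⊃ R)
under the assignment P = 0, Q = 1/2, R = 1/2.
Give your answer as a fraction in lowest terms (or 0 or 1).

R ⊃ P = 1/2 ⊃ 0 = 1/2
Q ≡ (R ⊃ P) = 1/2 ≡ 1/2 = 1/2
R ⊃ R = 1/2 ⊃ 1/2 = 1/2
(R ⊃ R) ⊃ P = 1/2 ⊃ 0 = 1/2
(Q ≡ (R ⊃ P)) ≡ ((R ⊃ R) ⊃ P) = 1/2 ≡ 1/2 = 1/2
R ≡ R = 1/2 ≡ 1/2 = 1/2
¬(R ≡ R) = ¬1/2 = 1/2
P ⊃ Q = 0 ⊃ 1/2 = 1
¬(R ≡ R) ≡ (P ⊃ Q) = 1/2 ≡ 1 = 1/2
((Q ≡ (R ⊃ P)) ≡ ((R ⊃ R) ⊃ P)) ⊃ (¬(R ≡ R) ≡ (P ⊃ Q)) = 1/2 ⊃ 1/2 = 1/2
¬R = ¬1/2 = 1/2
P ⊃ Q = 0 ⊃ 1/2 = 1
¬R ∨ (P ⊃ Q) = 1/2 ∨ 1 = 1
Q ≡ Q = 1/2 ≡ 1/2 = 1/2
(¬R ∨ (P ⊃ Q)) ≡ (Q ≡ Q) = 1 ≡ 1/2 = 1/2
(((Q ≡ (R ⊃ P)) ≡ ((R ⊃ R) ⊃ P)) ⊃ (¬(R ≡ R) ≡ (P ⊃ Q))) ⊃ ((¬R ∨ (P ⊃ Q)) ≡ (Q ≡ Q)) = 1/2 ⊃ 1/2 = 1/2
P ⊃ R = 0 ⊃ 1/2 = 1
¬(P ⊃ R) = ¬1 = 0
¬¬(P ⊃ R) = ¬0 = 1
¬¬¬(P ⊃ R) = ¬1 = 0
¬¬¬¬(P ⊃ R) = ¬0 = 1
((((Q ≡ (R ⊃ P)) ≡ ((R ⊃ R) ⊃ P)) ⊃ (¬(R ≡ R) ≡ (P ⊃ Q))) ⊃ ((¬R ∨ (P ⊃ Q)) ≡ (Q ≡ Q))) ⊃ ¬¬¬¬(P ⊃ R) = 1/2 ⊃ 1 = 1

1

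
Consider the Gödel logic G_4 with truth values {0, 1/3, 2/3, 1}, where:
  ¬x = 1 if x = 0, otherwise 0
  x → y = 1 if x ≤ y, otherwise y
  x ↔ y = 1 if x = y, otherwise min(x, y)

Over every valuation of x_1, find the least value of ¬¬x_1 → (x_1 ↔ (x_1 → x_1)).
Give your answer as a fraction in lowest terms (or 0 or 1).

1/3

Take x_1 = 1/3:
¬x_1 = ¬1/3 = 0
¬¬x_1 = ¬0 = 1
x_1 → x_1 = 1/3 → 1/3 = 1
x_1 ↔ (x_1 → x_1) = 1/3 ↔ 1 = 1/3
¬¬x_1 → (x_1 ↔ (x_1 → x_1)) = 1 → 1/3 = 1/3
No assignment yields a value below 1/3, so this is the minimum.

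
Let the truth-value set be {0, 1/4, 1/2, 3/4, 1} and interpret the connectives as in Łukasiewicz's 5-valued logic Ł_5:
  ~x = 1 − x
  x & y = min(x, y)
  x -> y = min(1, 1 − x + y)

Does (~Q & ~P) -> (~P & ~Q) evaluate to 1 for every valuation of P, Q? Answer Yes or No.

At P = 0, Q = 1/4, for instance:
~Q = ~1/4 = 3/4
~P = ~0 = 1
~Q & ~P = 3/4 & 1 = 3/4
~P & ~Q = 1 & 3/4 = 3/4
(~Q & ~P) -> (~P & ~Q) = 3/4 -> 3/4 = 1
and checking the remaining 24 assignments likewise gives ≥ 1 in every case.

Yes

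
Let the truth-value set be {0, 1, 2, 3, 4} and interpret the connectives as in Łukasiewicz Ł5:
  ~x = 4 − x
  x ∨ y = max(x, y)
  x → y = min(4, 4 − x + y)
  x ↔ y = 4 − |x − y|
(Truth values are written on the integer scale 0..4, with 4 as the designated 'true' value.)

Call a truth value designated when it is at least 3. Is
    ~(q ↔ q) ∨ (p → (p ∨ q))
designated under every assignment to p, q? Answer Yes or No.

At p = 0, q = 3, for instance:
q ↔ q = 3 ↔ 3 = 4
~(q ↔ q) = ~4 = 0
p ∨ q = 0 ∨ 3 = 3
p → (p ∨ q) = 0 → 3 = 4
~(q ↔ q) ∨ (p → (p ∨ q)) = 0 ∨ 4 = 4
and checking the remaining 24 assignments likewise gives ≥ 3 in every case.

Yes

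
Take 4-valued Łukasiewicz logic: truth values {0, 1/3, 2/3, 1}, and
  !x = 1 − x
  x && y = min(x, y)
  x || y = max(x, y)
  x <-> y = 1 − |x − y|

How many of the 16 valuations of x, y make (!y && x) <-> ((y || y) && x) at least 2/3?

12

x = 0, y = 0 ↦ 1  ≥
x = 0, y = 1/3 ↦ 1  ≥
x = 0, y = 2/3 ↦ 1  ≥
x = 0, y = 1 ↦ 1  ≥
x = 1/3, y = 0 ↦ 2/3  ≥
x = 1/3, y = 1/3 ↦ 1  ≥
x = 1/3, y = 2/3 ↦ 1  ≥
x = 1/3, y = 1 ↦ 2/3  ≥
x = 2/3, y = 0 ↦ 1/3  <
x = 2/3, y = 1/3 ↦ 2/3  ≥
x = 2/3, y = 2/3 ↦ 2/3  ≥
x = 2/3, y = 1 ↦ 1/3  <
x = 1, y = 0 ↦ 0  <
x = 1, y = 1/3 ↦ 2/3  ≥
x = 1, y = 2/3 ↦ 2/3  ≥
x = 1, y = 1 ↦ 0  <
So 12 of the 16 assignments meet the threshold.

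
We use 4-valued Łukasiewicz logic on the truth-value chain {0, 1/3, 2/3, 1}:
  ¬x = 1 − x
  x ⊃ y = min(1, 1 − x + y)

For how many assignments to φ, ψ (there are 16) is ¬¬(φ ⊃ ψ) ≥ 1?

φ = 0, ψ = 0 ↦ 1  ≥
φ = 0, ψ = 1/3 ↦ 1  ≥
φ = 0, ψ = 2/3 ↦ 1  ≥
φ = 0, ψ = 1 ↦ 1  ≥
φ = 1/3, ψ = 0 ↦ 2/3  <
φ = 1/3, ψ = 1/3 ↦ 1  ≥
φ = 1/3, ψ = 2/3 ↦ 1  ≥
φ = 1/3, ψ = 1 ↦ 1  ≥
φ = 2/3, ψ = 0 ↦ 1/3  <
φ = 2/3, ψ = 1/3 ↦ 2/3  <
φ = 2/3, ψ = 2/3 ↦ 1  ≥
φ = 2/3, ψ = 1 ↦ 1  ≥
φ = 1, ψ = 0 ↦ 0  <
φ = 1, ψ = 1/3 ↦ 1/3  <
φ = 1, ψ = 2/3 ↦ 2/3  <
φ = 1, ψ = 1 ↦ 1  ≥
So 10 of the 16 assignments meet the threshold.

10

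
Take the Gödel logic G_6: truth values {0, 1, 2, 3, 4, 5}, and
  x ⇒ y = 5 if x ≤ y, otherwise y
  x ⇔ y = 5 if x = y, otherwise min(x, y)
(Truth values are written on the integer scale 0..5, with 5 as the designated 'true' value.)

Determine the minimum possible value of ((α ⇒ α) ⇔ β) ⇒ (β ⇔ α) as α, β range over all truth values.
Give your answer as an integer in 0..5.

0

Take α = 0, β = 1:
α ⇒ α = 0 ⇒ 0 = 5
(α ⇒ α) ⇔ β = 5 ⇔ 1 = 1
β ⇔ α = 1 ⇔ 0 = 0
((α ⇒ α) ⇔ β) ⇒ (β ⇔ α) = 1 ⇒ 0 = 0
No assignment yields a value below 0, so this is the minimum.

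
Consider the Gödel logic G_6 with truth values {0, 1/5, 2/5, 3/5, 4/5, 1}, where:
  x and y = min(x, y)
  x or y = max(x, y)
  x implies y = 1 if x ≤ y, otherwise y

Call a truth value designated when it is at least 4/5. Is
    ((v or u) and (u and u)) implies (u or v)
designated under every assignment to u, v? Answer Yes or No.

Yes

At u = 2/5, v = 4/5, for instance:
v or u = 4/5 or 2/5 = 4/5
u and u = 2/5 and 2/5 = 2/5
(v or u) and (u and u) = 4/5 and 2/5 = 2/5
u or v = 2/5 or 4/5 = 4/5
((v or u) and (u and u)) implies (u or v) = 2/5 implies 4/5 = 1
and checking the remaining 35 assignments likewise gives ≥ 4/5 in every case.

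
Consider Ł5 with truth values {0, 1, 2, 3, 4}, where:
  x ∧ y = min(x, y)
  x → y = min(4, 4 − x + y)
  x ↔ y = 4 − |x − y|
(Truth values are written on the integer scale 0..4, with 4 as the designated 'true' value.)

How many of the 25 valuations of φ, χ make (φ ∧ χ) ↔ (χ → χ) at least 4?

value 4: 1 assignment (counts)
value 3: 3 assignments
value 2: 5 assignments
value 1: 7 assignments
value 0: 9 assignments
So 1 of the 25 assignments meets the threshold.

1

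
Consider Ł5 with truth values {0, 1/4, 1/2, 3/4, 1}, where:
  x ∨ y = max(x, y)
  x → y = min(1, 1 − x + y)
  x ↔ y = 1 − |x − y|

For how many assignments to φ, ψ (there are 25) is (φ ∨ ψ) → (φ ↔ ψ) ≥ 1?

13

value 1: 13 assignments (counts)
value 3/4: 4 assignments
value 1/2: 4 assignments
value 1/4: 2 assignments
value 0: 2 assignments
So 13 of the 25 assignments meet the threshold.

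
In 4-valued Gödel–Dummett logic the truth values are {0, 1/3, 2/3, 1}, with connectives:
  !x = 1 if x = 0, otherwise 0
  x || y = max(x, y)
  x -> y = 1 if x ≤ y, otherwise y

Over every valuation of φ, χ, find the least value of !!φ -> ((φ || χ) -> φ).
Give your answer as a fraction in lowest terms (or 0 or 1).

1/3

Take φ = 1/3, χ = 2/3:
!φ = !1/3 = 0
!!φ = !0 = 1
φ || χ = 1/3 || 2/3 = 2/3
(φ || χ) -> φ = 2/3 -> 1/3 = 1/3
!!φ -> ((φ || χ) -> φ) = 1 -> 1/3 = 1/3
No assignment yields a value below 1/3, so this is the minimum.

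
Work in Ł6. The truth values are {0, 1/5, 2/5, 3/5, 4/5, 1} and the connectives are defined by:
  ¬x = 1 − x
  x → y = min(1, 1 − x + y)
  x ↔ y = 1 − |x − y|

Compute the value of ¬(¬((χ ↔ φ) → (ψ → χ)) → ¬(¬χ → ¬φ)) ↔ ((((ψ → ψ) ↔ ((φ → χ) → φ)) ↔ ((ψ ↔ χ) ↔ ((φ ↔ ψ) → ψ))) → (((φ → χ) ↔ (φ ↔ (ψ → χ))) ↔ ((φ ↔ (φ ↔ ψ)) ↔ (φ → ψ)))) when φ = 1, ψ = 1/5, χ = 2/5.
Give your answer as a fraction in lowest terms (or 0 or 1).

2/5

χ ↔ φ = 2/5 ↔ 1 = 2/5
ψ → χ = 1/5 → 2/5 = 1
(χ ↔ φ) → (ψ → χ) = 2/5 → 1 = 1
¬((χ ↔ φ) → (ψ → χ)) = ¬1 = 0
¬χ = ¬2/5 = 3/5
¬φ = ¬1 = 0
¬χ → ¬φ = 3/5 → 0 = 2/5
¬(¬χ → ¬φ) = ¬2/5 = 3/5
¬((χ ↔ φ) → (ψ → χ)) → ¬(¬χ → ¬φ) = 0 → 3/5 = 1
¬(¬((χ ↔ φ) → (ψ → χ)) → ¬(¬χ → ¬φ)) = ¬1 = 0
ψ → ψ = 1/5 → 1/5 = 1
φ → χ = 1 → 2/5 = 2/5
(φ → χ) → φ = 2/5 → 1 = 1
(ψ → ψ) ↔ ((φ → χ) → φ) = 1 ↔ 1 = 1
ψ ↔ χ = 1/5 ↔ 2/5 = 4/5
φ ↔ ψ = 1 ↔ 1/5 = 1/5
(φ ↔ ψ) → ψ = 1/5 → 1/5 = 1
(ψ ↔ χ) ↔ ((φ ↔ ψ) → ψ) = 4/5 ↔ 1 = 4/5
((ψ → ψ) ↔ ((φ → χ) → φ)) ↔ ((ψ ↔ χ) ↔ ((φ ↔ ψ) → ψ)) = 1 ↔ 4/5 = 4/5
φ → χ = 1 → 2/5 = 2/5
ψ → χ = 1/5 → 2/5 = 1
φ ↔ (ψ → χ) = 1 ↔ 1 = 1
(φ → χ) ↔ (φ ↔ (ψ → χ)) = 2/5 ↔ 1 = 2/5
φ ↔ ψ = 1 ↔ 1/5 = 1/5
φ ↔ (φ ↔ ψ) = 1 ↔ 1/5 = 1/5
φ → ψ = 1 → 1/5 = 1/5
(φ ↔ (φ ↔ ψ)) ↔ (φ → ψ) = 1/5 ↔ 1/5 = 1
((φ → χ) ↔ (φ ↔ (ψ → χ))) ↔ ((φ ↔ (φ ↔ ψ)) ↔ (φ → ψ)) = 2/5 ↔ 1 = 2/5
(((ψ → ψ) ↔ ((φ → χ) → φ)) ↔ ((ψ ↔ χ) ↔ ((φ ↔ ψ) → ψ))) → (((φ → χ) ↔ (φ ↔ (ψ → χ))) ↔ ((φ ↔ (φ ↔ ψ)) ↔ (φ → ψ))) = 4/5 → 2/5 = 3/5
¬(¬((χ ↔ φ) → (ψ → χ)) → ¬(¬χ → ¬φ)) ↔ ((((ψ → ψ) ↔ ((φ → χ) → φ)) ↔ ((ψ ↔ χ) ↔ ((φ ↔ ψ) → ψ))) → (((φ → χ) ↔ (φ ↔ (ψ → χ))) ↔ ((φ ↔ (φ ↔ ψ)) ↔ (φ → ψ)))) = 0 ↔ 3/5 = 2/5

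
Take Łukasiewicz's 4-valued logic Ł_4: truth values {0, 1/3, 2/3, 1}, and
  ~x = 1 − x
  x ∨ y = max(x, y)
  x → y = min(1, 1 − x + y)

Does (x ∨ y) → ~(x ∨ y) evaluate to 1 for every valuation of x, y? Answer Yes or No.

Counterexample: take x = 0, y = 2/3.
x ∨ y = 0 ∨ 2/3 = 2/3
~(x ∨ y) = ~2/3 = 1/3
(x ∨ y) → ~(x ∨ y) = 2/3 → 1/3 = 2/3
This gives 2/3 ≠ 1.

No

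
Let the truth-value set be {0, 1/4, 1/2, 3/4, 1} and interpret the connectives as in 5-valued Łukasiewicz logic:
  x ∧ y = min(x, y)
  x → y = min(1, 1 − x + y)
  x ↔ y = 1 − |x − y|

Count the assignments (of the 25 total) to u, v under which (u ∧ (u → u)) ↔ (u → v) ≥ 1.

3

value 1: 3 assignments (counts)
value 3/4: 5 assignments
value 1/2: 6 assignments
value 1/4: 5 assignments
value 0: 6 assignments
So 3 of the 25 assignments meet the threshold.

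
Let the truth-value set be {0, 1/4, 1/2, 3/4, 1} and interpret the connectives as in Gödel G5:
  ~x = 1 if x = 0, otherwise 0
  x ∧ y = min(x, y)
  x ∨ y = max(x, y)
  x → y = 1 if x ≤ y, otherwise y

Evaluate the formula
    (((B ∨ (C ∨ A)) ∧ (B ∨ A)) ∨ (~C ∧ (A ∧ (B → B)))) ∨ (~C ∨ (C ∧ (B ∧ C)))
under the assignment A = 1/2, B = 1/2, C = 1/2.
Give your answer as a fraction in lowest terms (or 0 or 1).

C ∨ A = 1/2 ∨ 1/2 = 1/2
B ∨ (C ∨ A) = 1/2 ∨ 1/2 = 1/2
B ∨ A = 1/2 ∨ 1/2 = 1/2
(B ∨ (C ∨ A)) ∧ (B ∨ A) = 1/2 ∧ 1/2 = 1/2
~C = ~1/2 = 0
B → B = 1/2 → 1/2 = 1
A ∧ (B → B) = 1/2 ∧ 1 = 1/2
~C ∧ (A ∧ (B → B)) = 0 ∧ 1/2 = 0
((B ∨ (C ∨ A)) ∧ (B ∨ A)) ∨ (~C ∧ (A ∧ (B → B))) = 1/2 ∨ 0 = 1/2
~C = ~1/2 = 0
B ∧ C = 1/2 ∧ 1/2 = 1/2
C ∧ (B ∧ C) = 1/2 ∧ 1/2 = 1/2
~C ∨ (C ∧ (B ∧ C)) = 0 ∨ 1/2 = 1/2
(((B ∨ (C ∨ A)) ∧ (B ∨ A)) ∨ (~C ∧ (A ∧ (B → B)))) ∨ (~C ∨ (C ∧ (B ∧ C))) = 1/2 ∨ 1/2 = 1/2

1/2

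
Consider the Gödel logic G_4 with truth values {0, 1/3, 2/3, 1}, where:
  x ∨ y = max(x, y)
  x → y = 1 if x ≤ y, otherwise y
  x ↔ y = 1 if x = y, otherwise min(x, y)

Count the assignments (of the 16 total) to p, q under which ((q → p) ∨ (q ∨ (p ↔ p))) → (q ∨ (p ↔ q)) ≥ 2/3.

p = 0, q = 0 ↦ 1  ≥
p = 0, q = 1/3 ↦ 1/3  <
p = 0, q = 2/3 ↦ 2/3  ≥
p = 0, q = 1 ↦ 1  ≥
p = 1/3, q = 0 ↦ 0  <
p = 1/3, q = 1/3 ↦ 1  ≥
p = 1/3, q = 2/3 ↦ 2/3  ≥
p = 1/3, q = 1 ↦ 1  ≥
p = 2/3, q = 0 ↦ 0  <
p = 2/3, q = 1/3 ↦ 1/3  <
p = 2/3, q = 2/3 ↦ 1  ≥
p = 2/3, q = 1 ↦ 1  ≥
p = 1, q = 0 ↦ 0  <
p = 1, q = 1/3 ↦ 1/3  <
p = 1, q = 2/3 ↦ 2/3  ≥
p = 1, q = 1 ↦ 1  ≥
So 10 of the 16 assignments meet the threshold.

10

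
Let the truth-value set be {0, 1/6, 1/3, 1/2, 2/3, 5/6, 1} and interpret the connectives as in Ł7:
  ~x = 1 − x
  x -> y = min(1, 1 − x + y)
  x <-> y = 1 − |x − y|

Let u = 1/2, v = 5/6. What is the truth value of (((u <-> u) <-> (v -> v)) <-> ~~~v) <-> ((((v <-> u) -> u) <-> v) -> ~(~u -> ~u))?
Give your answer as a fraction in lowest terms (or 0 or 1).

5/6

u <-> u = 1/2 <-> 1/2 = 1
v -> v = 5/6 -> 5/6 = 1
(u <-> u) <-> (v -> v) = 1 <-> 1 = 1
~v = ~5/6 = 1/6
~~v = ~1/6 = 5/6
~~~v = ~5/6 = 1/6
((u <-> u) <-> (v -> v)) <-> ~~~v = 1 <-> 1/6 = 1/6
v <-> u = 5/6 <-> 1/2 = 2/3
(v <-> u) -> u = 2/3 -> 1/2 = 5/6
((v <-> u) -> u) <-> v = 5/6 <-> 5/6 = 1
~u = ~1/2 = 1/2
~u = ~1/2 = 1/2
~u -> ~u = 1/2 -> 1/2 = 1
~(~u -> ~u) = ~1 = 0
(((v <-> u) -> u) <-> v) -> ~(~u -> ~u) = 1 -> 0 = 0
(((u <-> u) <-> (v -> v)) <-> ~~~v) <-> ((((v <-> u) -> u) <-> v) -> ~(~u -> ~u)) = 1/6 <-> 0 = 5/6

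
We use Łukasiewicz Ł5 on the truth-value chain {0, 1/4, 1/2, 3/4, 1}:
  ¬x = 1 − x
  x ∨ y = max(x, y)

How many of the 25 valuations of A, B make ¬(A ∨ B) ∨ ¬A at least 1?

value 1: 5 assignments (counts)
value 3/4: 5 assignments
value 1/2: 5 assignments
value 1/4: 5 assignments
value 0: 5 assignments
So 5 of the 25 assignments meet the threshold.

5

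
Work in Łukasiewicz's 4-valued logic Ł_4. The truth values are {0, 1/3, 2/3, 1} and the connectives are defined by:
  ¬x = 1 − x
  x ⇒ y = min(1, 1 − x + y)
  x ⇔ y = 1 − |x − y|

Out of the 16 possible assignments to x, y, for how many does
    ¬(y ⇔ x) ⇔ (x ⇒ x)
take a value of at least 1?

x = 0, y = 0 ↦ 0  <
x = 0, y = 1/3 ↦ 1/3  <
x = 0, y = 2/3 ↦ 2/3  <
x = 0, y = 1 ↦ 1  ≥
x = 1/3, y = 0 ↦ 1/3  <
x = 1/3, y = 1/3 ↦ 0  <
x = 1/3, y = 2/3 ↦ 1/3  <
x = 1/3, y = 1 ↦ 2/3  <
x = 2/3, y = 0 ↦ 2/3  <
x = 2/3, y = 1/3 ↦ 1/3  <
x = 2/3, y = 2/3 ↦ 0  <
x = 2/3, y = 1 ↦ 1/3  <
x = 1, y = 0 ↦ 1  ≥
x = 1, y = 1/3 ↦ 2/3  <
x = 1, y = 2/3 ↦ 1/3  <
x = 1, y = 1 ↦ 0  <
So 2 of the 16 assignments meet the threshold.

2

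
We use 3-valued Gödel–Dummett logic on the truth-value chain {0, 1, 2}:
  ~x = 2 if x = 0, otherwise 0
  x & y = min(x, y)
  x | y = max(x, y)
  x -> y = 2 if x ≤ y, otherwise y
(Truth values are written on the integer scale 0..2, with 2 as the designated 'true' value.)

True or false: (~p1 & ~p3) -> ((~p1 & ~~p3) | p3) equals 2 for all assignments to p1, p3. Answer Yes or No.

No

Counterexample: take p1 = 0, p3 = 0.
~p1 = ~0 = 2
~p3 = ~0 = 2
~p1 & ~p3 = 2 & 2 = 2
~p1 = ~0 = 2
~p3 = ~0 = 2
~~p3 = ~2 = 0
~p1 & ~~p3 = 2 & 0 = 0
(~p1 & ~~p3) | p3 = 0 | 0 = 0
(~p1 & ~p3) -> ((~p1 & ~~p3) | p3) = 2 -> 0 = 0
This gives 0 ≠ 2.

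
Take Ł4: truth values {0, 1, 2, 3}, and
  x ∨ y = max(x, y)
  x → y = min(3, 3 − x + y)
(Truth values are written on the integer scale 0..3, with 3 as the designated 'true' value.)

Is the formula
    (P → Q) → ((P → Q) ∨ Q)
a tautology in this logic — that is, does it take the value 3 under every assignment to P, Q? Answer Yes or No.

Yes

P = 0, Q = 0 ↦ 3
P = 0, Q = 1 ↦ 3
P = 0, Q = 2 ↦ 3
P = 0, Q = 3 ↦ 3
P = 1, Q = 0 ↦ 3
P = 1, Q = 1 ↦ 3
P = 1, Q = 2 ↦ 3
P = 1, Q = 3 ↦ 3
P = 2, Q = 0 ↦ 3
P = 2, Q = 1 ↦ 3
P = 2, Q = 2 ↦ 3
P = 2, Q = 3 ↦ 3
P = 3, Q = 0 ↦ 3
P = 3, Q = 1 ↦ 3
P = 3, Q = 2 ↦ 3
P = 3, Q = 3 ↦ 3
Every assignment gives a value ≥ 3.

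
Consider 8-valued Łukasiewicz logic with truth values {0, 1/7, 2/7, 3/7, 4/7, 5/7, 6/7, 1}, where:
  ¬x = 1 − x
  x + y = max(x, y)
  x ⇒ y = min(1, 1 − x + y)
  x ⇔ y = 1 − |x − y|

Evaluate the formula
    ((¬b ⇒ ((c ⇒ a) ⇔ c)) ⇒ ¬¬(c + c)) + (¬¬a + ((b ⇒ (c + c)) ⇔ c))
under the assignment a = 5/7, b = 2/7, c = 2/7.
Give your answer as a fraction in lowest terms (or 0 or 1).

¬b = ¬2/7 = 5/7
c ⇒ a = 2/7 ⇒ 5/7 = 1
(c ⇒ a) ⇔ c = 1 ⇔ 2/7 = 2/7
¬b ⇒ ((c ⇒ a) ⇔ c) = 5/7 ⇒ 2/7 = 4/7
c + c = 2/7 + 2/7 = 2/7
¬(c + c) = ¬2/7 = 5/7
¬¬(c + c) = ¬5/7 = 2/7
(¬b ⇒ ((c ⇒ a) ⇔ c)) ⇒ ¬¬(c + c) = 4/7 ⇒ 2/7 = 5/7
¬a = ¬5/7 = 2/7
¬¬a = ¬2/7 = 5/7
c + c = 2/7 + 2/7 = 2/7
b ⇒ (c + c) = 2/7 ⇒ 2/7 = 1
(b ⇒ (c + c)) ⇔ c = 1 ⇔ 2/7 = 2/7
¬¬a + ((b ⇒ (c + c)) ⇔ c) = 5/7 + 2/7 = 5/7
((¬b ⇒ ((c ⇒ a) ⇔ c)) ⇒ ¬¬(c + c)) + (¬¬a + ((b ⇒ (c + c)) ⇔ c)) = 5/7 + 5/7 = 5/7

5/7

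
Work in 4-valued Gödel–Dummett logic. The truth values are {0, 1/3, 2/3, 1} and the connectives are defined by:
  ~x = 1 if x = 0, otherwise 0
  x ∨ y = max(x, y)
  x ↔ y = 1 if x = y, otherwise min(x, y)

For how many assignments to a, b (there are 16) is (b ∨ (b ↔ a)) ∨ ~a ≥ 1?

9

a = 0, b = 0 ↦ 1  ≥
a = 0, b = 1/3 ↦ 1  ≥
a = 0, b = 2/3 ↦ 1  ≥
a = 0, b = 1 ↦ 1  ≥
a = 1/3, b = 0 ↦ 0  <
a = 1/3, b = 1/3 ↦ 1  ≥
a = 1/3, b = 2/3 ↦ 2/3  <
a = 1/3, b = 1 ↦ 1  ≥
a = 2/3, b = 0 ↦ 0  <
a = 2/3, b = 1/3 ↦ 1/3  <
a = 2/3, b = 2/3 ↦ 1  ≥
a = 2/3, b = 1 ↦ 1  ≥
a = 1, b = 0 ↦ 0  <
a = 1, b = 1/3 ↦ 1/3  <
a = 1, b = 2/3 ↦ 2/3  <
a = 1, b = 1 ↦ 1  ≥
So 9 of the 16 assignments meet the threshold.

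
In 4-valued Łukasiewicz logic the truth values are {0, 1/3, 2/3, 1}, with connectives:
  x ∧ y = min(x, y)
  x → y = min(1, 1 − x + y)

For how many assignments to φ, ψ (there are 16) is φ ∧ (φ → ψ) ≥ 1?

φ = 0, ψ = 0 ↦ 0  <
φ = 0, ψ = 1/3 ↦ 0  <
φ = 0, ψ = 2/3 ↦ 0  <
φ = 0, ψ = 1 ↦ 0  <
φ = 1/3, ψ = 0 ↦ 1/3  <
φ = 1/3, ψ = 1/3 ↦ 1/3  <
φ = 1/3, ψ = 2/3 ↦ 1/3  <
φ = 1/3, ψ = 1 ↦ 1/3  <
φ = 2/3, ψ = 0 ↦ 1/3  <
φ = 2/3, ψ = 1/3 ↦ 2/3  <
φ = 2/3, ψ = 2/3 ↦ 2/3  <
φ = 2/3, ψ = 1 ↦ 2/3  <
φ = 1, ψ = 0 ↦ 0  <
φ = 1, ψ = 1/3 ↦ 1/3  <
φ = 1, ψ = 2/3 ↦ 2/3  <
φ = 1, ψ = 1 ↦ 1  ≥
So 1 of the 16 assignments meets the threshold.

1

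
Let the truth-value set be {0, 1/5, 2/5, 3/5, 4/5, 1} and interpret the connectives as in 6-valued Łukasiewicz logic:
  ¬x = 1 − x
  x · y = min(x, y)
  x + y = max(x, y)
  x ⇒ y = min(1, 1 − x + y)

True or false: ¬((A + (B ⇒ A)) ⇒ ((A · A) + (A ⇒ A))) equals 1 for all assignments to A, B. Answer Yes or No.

No

Counterexample: take A = 0, B = 0.
B ⇒ A = 0 ⇒ 0 = 1
A + (B ⇒ A) = 0 + 1 = 1
A · A = 0 · 0 = 0
A ⇒ A = 0 ⇒ 0 = 1
(A · A) + (A ⇒ A) = 0 + 1 = 1
(A + (B ⇒ A)) ⇒ ((A · A) + (A ⇒ A)) = 1 ⇒ 1 = 1
¬((A + (B ⇒ A)) ⇒ ((A · A) + (A ⇒ A))) = ¬1 = 0
This gives 0 ≠ 1.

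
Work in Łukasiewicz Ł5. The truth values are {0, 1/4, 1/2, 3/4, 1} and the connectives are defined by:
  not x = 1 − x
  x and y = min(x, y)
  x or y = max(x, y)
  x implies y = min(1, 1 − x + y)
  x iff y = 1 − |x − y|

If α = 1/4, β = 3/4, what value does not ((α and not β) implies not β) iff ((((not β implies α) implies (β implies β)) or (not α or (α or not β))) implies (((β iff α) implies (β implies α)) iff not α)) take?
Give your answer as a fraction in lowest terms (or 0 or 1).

1/4

not β = not 3/4 = 1/4
α and not β = 1/4 and 1/4 = 1/4
not β = not 3/4 = 1/4
(α and not β) implies not β = 1/4 implies 1/4 = 1
not ((α and not β) implies not β) = not 1 = 0
not β = not 3/4 = 1/4
not β implies α = 1/4 implies 1/4 = 1
β implies β = 3/4 implies 3/4 = 1
(not β implies α) implies (β implies β) = 1 implies 1 = 1
not α = not 1/4 = 3/4
not β = not 3/4 = 1/4
α or not β = 1/4 or 1/4 = 1/4
not α or (α or not β) = 3/4 or 1/4 = 3/4
((not β implies α) implies (β implies β)) or (not α or (α or not β)) = 1 or 3/4 = 1
β iff α = 3/4 iff 1/4 = 1/2
β implies α = 3/4 implies 1/4 = 1/2
(β iff α) implies (β implies α) = 1/2 implies 1/2 = 1
not α = not 1/4 = 3/4
((β iff α) implies (β implies α)) iff not α = 1 iff 3/4 = 3/4
(((not β implies α) implies (β implies β)) or (not α or (α or not β))) implies (((β iff α) implies (β implies α)) iff not α) = 1 implies 3/4 = 3/4
not ((α and not β) implies not β) iff ((((not β implies α) implies (β implies β)) or (not α or (α or not β))) implies (((β iff α) implies (β implies α)) iff not α)) = 0 iff 3/4 = 1/4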